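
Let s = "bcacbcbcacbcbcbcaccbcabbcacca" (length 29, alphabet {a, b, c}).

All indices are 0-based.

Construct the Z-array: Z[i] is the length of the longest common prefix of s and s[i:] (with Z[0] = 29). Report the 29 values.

Z[0]=29
i=1: outside box; Z[1]=0
i=2: outside box; Z[2]=0
i=3: outside box; Z[3]=0
i=4: outside box; Z[4]=2 extend→box=[4,6)
i=5: min(r-i=1, Z[1]=0)=0; Z[5]=0
i=6: outside box; Z[6]=8 extend→box=[6,14)
i=7: min(r-i=7, Z[1]=0)=0; Z[7]=0
i=8: min(r-i=6, Z[2]=0)=0; Z[8]=0
i=9: min(r-i=5, Z[3]=0)=0; Z[9]=0
i=10: min(r-i=4, Z[4]=2)=2; Z[10]=2
i=11: min(r-i=3, Z[5]=0)=0; Z[11]=0
i=12: min(r-i=2, Z[6]=8)=2; Z[12]=2
i=13: min(r-i=1, Z[7]=0)=0; Z[13]=0
i=14: outside box; Z[14]=4 extend→box=[14,18)
i=15: min(r-i=3, Z[1]=0)=0; Z[15]=0
i=16: min(r-i=2, Z[2]=0)=0; Z[16]=0
i=17: min(r-i=1, Z[3]=0)=0; Z[17]=0
i=18: outside box; Z[18]=0
i=19: outside box; Z[19]=3 extend→box=[19,22)
i=20: min(r-i=2, Z[1]=0)=0; Z[20]=0
i=21: min(r-i=1, Z[2]=0)=0; Z[21]=0
i=22: outside box; Z[22]=1 extend→box=[22,23)
i=23: outside box; Z[23]=4 extend→box=[23,27)
i=24: min(r-i=3, Z[1]=0)=0; Z[24]=0
i=25: min(r-i=2, Z[2]=0)=0; Z[25]=0
i=26: min(r-i=1, Z[3]=0)=0; Z[26]=0
i=27: outside box; Z[27]=0
i=28: outside box; Z[28]=0

[29, 0, 0, 0, 2, 0, 8, 0, 0, 0, 2, 0, 2, 0, 4, 0, 0, 0, 0, 3, 0, 0, 1, 4, 0, 0, 0, 0, 0]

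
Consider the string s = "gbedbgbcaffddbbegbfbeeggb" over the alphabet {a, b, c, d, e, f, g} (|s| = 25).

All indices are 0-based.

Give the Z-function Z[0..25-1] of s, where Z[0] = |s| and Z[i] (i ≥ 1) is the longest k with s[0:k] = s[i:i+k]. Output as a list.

[25, 0, 0, 0, 0, 2, 0, 0, 0, 0, 0, 0, 0, 0, 0, 0, 2, 0, 0, 0, 0, 0, 1, 2, 0]

Z[0]=25
i=1: outside box; Z[1]=0
i=2: outside box; Z[2]=0
i=3: outside box; Z[3]=0
i=4: outside box; Z[4]=0
i=5: outside box; Z[5]=2 scan→box=[5,7)
i=6: min(r-i=1, Z[1]=0)=0; Z[6]=0
i=7: outside box; Z[7]=0
i=8: outside box; Z[8]=0
i=9: outside box; Z[9]=0
i=10: outside box; Z[10]=0
i=11: outside box; Z[11]=0
i=12: outside box; Z[12]=0
i=13: outside box; Z[13]=0
i=14: outside box; Z[14]=0
i=15: outside box; Z[15]=0
i=16: outside box; Z[16]=2 scan→box=[16,18)
i=17: min(r-i=1, Z[1]=0)=0; Z[17]=0
i=18: outside box; Z[18]=0
i=19: outside box; Z[19]=0
i=20: outside box; Z[20]=0
i=21: outside box; Z[21]=0
i=22: outside box; Z[22]=1 scan→box=[22,23)
i=23: outside box; Z[23]=2 scan→box=[23,25)
i=24: min(r-i=1, Z[1]=0)=0; Z[24]=0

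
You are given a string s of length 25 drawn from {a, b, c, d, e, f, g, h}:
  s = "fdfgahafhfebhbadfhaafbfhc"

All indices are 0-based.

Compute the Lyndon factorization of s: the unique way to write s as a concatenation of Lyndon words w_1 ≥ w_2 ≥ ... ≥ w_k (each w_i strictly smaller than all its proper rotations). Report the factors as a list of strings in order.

emit factor 1: 'f' (i=0, period=1)
emit factor 2: 'dfg' (i=1, period=3)
emit factor 3: 'ah' (i=4, period=2)
emit factor 4: 'afhfebhb' (i=6, period=8)
emit factor 5: 'adfh' (i=14, period=4)
emit factor 6: 'aafbfhc' (i=18, period=7)

["f", "dfg", "ah", "afhfebhb", "adfh", "aafbfhc"]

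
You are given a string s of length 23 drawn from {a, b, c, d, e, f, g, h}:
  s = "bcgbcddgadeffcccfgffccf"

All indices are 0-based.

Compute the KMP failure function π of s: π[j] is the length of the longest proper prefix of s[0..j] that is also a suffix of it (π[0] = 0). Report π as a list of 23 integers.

[0, 0, 0, 1, 2, 0, 0, 0, 0, 0, 0, 0, 0, 0, 0, 0, 0, 0, 0, 0, 0, 0, 0]

π[0] = 0
j=1 s[j]='c': π[1]=0 (border '')
j=2 s[j]='g': π[2]=0 (border '')
j=3 s[j]='b': π[3]=1 (border 'b')
j=4 s[j]='c': π[4]=2 (border 'bc')
j=5 s[j]='d': k: 2→0; π[5]=0 (border '')
j=6 s[j]='d': π[6]=0 (border '')
j=7 s[j]='g': π[7]=0 (border '')
j=8 s[j]='a': π[8]=0 (border '')
j=9 s[j]='d': π[9]=0 (border '')
j=10 s[j]='e': π[10]=0 (border '')
j=11 s[j]='f': π[11]=0 (border '')
j=12 s[j]='f': π[12]=0 (border '')
j=13 s[j]='c': π[13]=0 (border '')
j=14 s[j]='c': π[14]=0 (border '')
j=15 s[j]='c': π[15]=0 (border '')
j=16 s[j]='f': π[16]=0 (border '')
j=17 s[j]='g': π[17]=0 (border '')
j=18 s[j]='f': π[18]=0 (border '')
j=19 s[j]='f': π[19]=0 (border '')
j=20 s[j]='c': π[20]=0 (border '')
j=21 s[j]='c': π[21]=0 (border '')
j=22 s[j]='f': π[22]=0 (border '')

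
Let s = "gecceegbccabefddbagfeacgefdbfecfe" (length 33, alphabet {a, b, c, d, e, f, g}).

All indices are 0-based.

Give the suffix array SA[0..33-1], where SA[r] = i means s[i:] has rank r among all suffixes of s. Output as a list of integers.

sorted suffixes:
  #0 SA[0]=10  'abefddbagfeacgefdbfecfe'
  #1 SA[1]=21  'acgefdbfecfe'
  #2 SA[2]=17  'agfeacgefdbfecfe'
  #3 SA[3]=16  'bagfeacgefdbfecfe'
  #4 SA[4]=7  'bccabefddbagfeacgefdbfecfe'
  #5 SA[5]=11  'befddbagfeacgefdbfecfe'
  #6 SA[6]=27  'bfecfe'
  #7 SA[7]=9  'cabefddbagfeacgefdbfecfe'
  #8 SA[8]=8  'ccabefddbagfeacgefdbfecfe'
  #9 SA[9]=2  'cceegbccabefddbagfeacgefdbfecfe'
  #10 SA[10]=3  'ceegbccabefddbagfeacgefdbfecfe'
  #11 SA[11]=30  'cfe'
  #12 SA[12]=22  'cgefdbfecfe'
  #13 SA[13]=15  'dbagfeacgefdbfecfe'
  #14 SA[14]=26  'dbfecfe'
  #15 SA[15]=14  'ddbagfeacgefdbfecfe'
  #16 SA[16]=32  'e'
  #17 SA[17]=20  'eacgefdbfecfe'
  #18 SA[18]=1  'ecceegbccabefddbagfeacgefdbfecfe'
  #19 SA[19]=29  'ecfe'
  #20 SA[20]=4  'eegbccabefddbagfeacgefdbfecfe'
  #21 SA[21]=24  'efdbfecfe'
  #22 SA[22]=12  'efddbagfeacgefdbfecfe'
  #23 SA[23]=5  'egbccabefddbagfeacgefdbfecfe'
  #24 SA[24]=25  'fdbfecfe'
  #25 SA[25]=13  'fddbagfeacgefdbfecfe'
  #26 SA[26]=31  'fe'
  #27 SA[27]=19  'feacgefdbfecfe'
  #28 SA[28]=28  'fecfe'
  #29 SA[29]=6  'gbccabefddbagfeacgefdbfecfe'
  #30 SA[30]=0  'gecceegbccabefddbagfeacgefdbfecfe'
  #31 SA[31]=23  'gefdbfecfe'
  #32 SA[32]=18  'gfeacgefdbfecfe'

[10, 21, 17, 16, 7, 11, 27, 9, 8, 2, 3, 30, 22, 15, 26, 14, 32, 20, 1, 29, 4, 24, 12, 5, 25, 13, 31, 19, 28, 6, 0, 23, 18]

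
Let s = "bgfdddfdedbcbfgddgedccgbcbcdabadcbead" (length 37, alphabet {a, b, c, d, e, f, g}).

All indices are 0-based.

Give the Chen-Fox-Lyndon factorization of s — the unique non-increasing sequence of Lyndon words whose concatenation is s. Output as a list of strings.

["bgfdddfded", "bcbfgddgedccg", "bcbcd", "abadcbead"]

emit factor 1: 'bgfdddfded' (i=0, period=10)
emit factor 2: 'bcbfgddgedccg' (i=10, period=13)
emit factor 3: 'bcbcd' (i=23, period=5)
emit factor 4: 'abadcbead' (i=28, period=9)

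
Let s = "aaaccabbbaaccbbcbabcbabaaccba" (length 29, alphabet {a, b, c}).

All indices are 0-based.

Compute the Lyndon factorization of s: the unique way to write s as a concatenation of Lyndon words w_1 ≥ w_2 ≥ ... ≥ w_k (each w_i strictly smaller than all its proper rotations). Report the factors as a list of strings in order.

emit factor 1: 'aaaccabbbaaccbbcbabcbabaaccb' (i=0, period=28)
emit factor 2: 'a' (i=28, period=1)

["aaaccabbbaaccbbcbabcbabaaccb", "a"]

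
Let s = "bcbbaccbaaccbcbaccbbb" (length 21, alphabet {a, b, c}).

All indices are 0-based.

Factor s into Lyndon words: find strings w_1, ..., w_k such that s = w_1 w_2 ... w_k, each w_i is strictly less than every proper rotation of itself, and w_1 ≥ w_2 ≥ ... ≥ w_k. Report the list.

emit factor 1: 'bc' (i=0, period=2)
emit factor 2: 'b' (i=2, period=1)
emit factor 3: 'b' (i=3, period=1)
emit factor 4: 'accb' (i=4, period=4)
emit factor 5: 'aaccbcbaccbbb' (i=8, period=13)

["bc", "b", "b", "accb", "aaccbcbaccbbb"]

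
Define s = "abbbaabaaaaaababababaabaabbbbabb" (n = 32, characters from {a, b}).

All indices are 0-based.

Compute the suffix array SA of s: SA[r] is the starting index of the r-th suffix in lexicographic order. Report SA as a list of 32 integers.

sorted suffixes:
  #0 SA[0]=7  'aaaaaababababaabaabbbbabb'
  #1 SA[1]=8  'aaaaababababaabaabbbbabb'
  #2 SA[2]=9  'aaaababababaabaabbbbabb'
  #3 SA[3]=10  'aaababababaabaabbbbabb'
  #4 SA[4]=4  'aabaaaaaababababaabaabbbbabb'
  #5 SA[5]=20  'aabaabbbbabb'
  #6 SA[6]=11  'aababababaabaabbbbabb'
  #7 SA[7]=23  'aabbbbabb'
  #8 SA[8]=5  'abaaaaaababababaabaabbbbabb'
  #9 SA[9]=18  'abaabaabbbbabb'
  #10 SA[10]=21  'abaabbbbabb'
  #11 SA[11]=16  'ababaabaabbbbabb'
  #12 SA[12]=14  'abababaabaabbbbabb'
  #13 SA[13]=12  'ababababaabaabbbbabb'
  #14 SA[14]=29  'abb'
  #15 SA[15]=0  'abbbaabaaaaaababababaabaabbbbabb'
  #16 SA[16]=24  'abbbbabb'
  #17 SA[17]=31  'b'
  #18 SA[18]=6  'baaaaaababababaabaabbbbabb'
  #19 SA[19]=3  'baabaaaaaababababaabaabbbbabb'
  #20 SA[20]=19  'baabaabbbbabb'
  #21 SA[21]=22  'baabbbbabb'
  #22 SA[22]=17  'babaabaabbbbabb'
  #23 SA[23]=15  'bababaabaabbbbabb'
  #24 SA[24]=13  'babababaabaabbbbabb'
  #25 SA[25]=28  'babb'
  #26 SA[26]=30  'bb'
  #27 SA[27]=2  'bbaabaaaaaababababaabaabbbbabb'
  #28 SA[28]=27  'bbabb'
  #29 SA[29]=1  'bbbaabaaaaaababababaabaabbbbabb'
  #30 SA[30]=26  'bbbabb'
  #31 SA[31]=25  'bbbbabb'

[7, 8, 9, 10, 4, 20, 11, 23, 5, 18, 21, 16, 14, 12, 29, 0, 24, 31, 6, 3, 19, 22, 17, 15, 13, 28, 30, 2, 27, 1, 26, 25]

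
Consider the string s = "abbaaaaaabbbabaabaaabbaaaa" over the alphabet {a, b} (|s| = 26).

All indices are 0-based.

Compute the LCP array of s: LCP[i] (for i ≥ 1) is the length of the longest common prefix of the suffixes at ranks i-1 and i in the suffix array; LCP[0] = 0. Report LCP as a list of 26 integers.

sorted suffixes:
  #0 SA[0]=25  'a'
  #1 SA[1]=24  'aa'
  #2 SA[2]=23  'aaa'
  #3 SA[3]=22  'aaaa'
  #4 SA[4]=3  'aaaaaabbbabaabaaabbaaaa'
  #5 SA[5]=4  'aaaaabbbabaabaaabbaaaa'
  #6 SA[6]=5  'aaaabbbabaabaaabbaaaa'
  #7 SA[7]=17  'aaabbaaaa'
  #8 SA[8]=6  'aaabbbabaabaaabbaaaa'
  #9 SA[9]=14  'aabaaabbaaaa'
  #10 SA[10]=18  'aabbaaaa'
  #11 SA[11]=7  'aabbbabaabaaabbaaaa'
  #12 SA[12]=15  'abaaabbaaaa'
  #13 SA[13]=12  'abaabaaabbaaaa'
  #14 SA[14]=19  'abbaaaa'
  #15 SA[15]=0  'abbaaaaaabbbabaabaaabbaaaa'
  #16 SA[16]=8  'abbbabaabaaabbaaaa'
  #17 SA[17]=21  'baaaa'
  #18 SA[18]=2  'baaaaaabbbabaabaaabbaaaa'
  #19 SA[19]=16  'baaabbaaaa'
  #20 SA[20]=13  'baabaaabbaaaa'
  #21 SA[21]=11  'babaabaaabbaaaa'
  #22 SA[22]=20  'bbaaaa'
  #23 SA[23]=1  'bbaaaaaabbbabaabaaabbaaaa'
  #24 SA[24]=10  'bbabaabaaabbaaaa'
  #25 SA[25]=9  'bbbabaabaaabbaaaa'

SA = [25, 24, 23, 22, 3, 4, 5, 17, 6, 14, 18, 7, 15, 12, 19, 0, 8, 21, 2, 16, 13, 11, 20, 1, 10, 9]
rank  pair      lcp
   1  s[25:],s[24:]  1  'a'
   2  s[24:],s[23:]  2  'aa'
   3  s[23:],s[22:]  3  'aaa'
   4  s[22:],s[3:]  4  'aaaa'
   5  s[3:],s[4:]  5  'aaaaa'
   6  s[4:],s[5:]  4  'aaaa'
   7  s[5:],s[17:]  3  'aaa'
   8  s[17:],s[6:]  5  'aaabb'
   9  s[6:],s[14:]  2  'aa'
  10  s[14:],s[18:]  3  'aab'
  11  s[18:],s[7:]  4  'aabb'
  12  s[7:],s[15:]  1  'a'
  13  s[15:],s[12:]  4  'abaa'
  14  s[12:],s[19:]  2  'ab'
  15  s[19:],s[0:]  7  'abbaaaa'
  16  s[0:],s[8:]  3  'abb'
  17  s[8:],s[21:]  0  ''
  18  s[21:],s[2:]  5  'baaaa'
  19  s[2:],s[16:]  4  'baaa'
  20  s[16:],s[13:]  3  'baa'
  21  s[13:],s[11:]  2  'ba'
  22  s[11:],s[20:]  1  'b'
  23  s[20:],s[1:]  6  'bbaaaa'
  24  s[1:],s[10:]  3  'bba'
  25  s[10:],s[9:]  2  'bb'

[0, 1, 2, 3, 4, 5, 4, 3, 5, 2, 3, 4, 1, 4, 2, 7, 3, 0, 5, 4, 3, 2, 1, 6, 3, 2]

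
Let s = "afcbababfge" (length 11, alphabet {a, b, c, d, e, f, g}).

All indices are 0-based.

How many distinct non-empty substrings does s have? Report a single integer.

sorted suffixes:
  #0 SA[0]=4  'ababfge'
  #1 SA[1]=6  'abfge'
  #2 SA[2]=0  'afcbababfge'
  #3 SA[3]=3  'bababfge'
  #4 SA[4]=5  'babfge'
  #5 SA[5]=7  'bfge'
  #6 SA[6]=2  'cbababfge'
  #7 SA[7]=10  'e'
  #8 SA[8]=1  'fcbababfge'
  #9 SA[9]=8  'fge'
  #10 SA[10]=9  'ge'

SA = [4, 6, 0, 3, 5, 7, 2, 10, 1, 8, 9]
rank  pair      lcp
   1  s[4:],s[6:]  2  'ab'
   2  s[6:],s[0:]  1  'a'
   3  s[0:],s[3:]  0  ''
   4  s[3:],s[5:]  3  'bab'
   5  s[5:],s[7:]  1  'b'
   6  s[7:],s[2:]  0  ''
   7  s[2:],s[10:]  0  ''
   8  s[10:],s[1:]  0  ''
   9  s[1:],s[8:]  1  'f'
  10  s[8:],s[9:]  0  ''

n(n+1)/2 = 11·12/2 = 66
Σ LCP = 0 + 2 + 1 + 0 + 3 + 1 + 0 + 0 + 0 + 1 + 0 = 8
distinct = 66 − 8 = 58

58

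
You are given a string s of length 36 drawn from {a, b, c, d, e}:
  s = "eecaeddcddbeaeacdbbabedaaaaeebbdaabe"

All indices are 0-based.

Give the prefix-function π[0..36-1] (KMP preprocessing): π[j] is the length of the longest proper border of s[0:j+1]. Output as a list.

[0, 1, 0, 0, 1, 0, 0, 0, 0, 0, 0, 1, 0, 1, 0, 0, 0, 0, 0, 0, 0, 1, 0, 0, 0, 0, 0, 1, 2, 0, 0, 0, 0, 0, 0, 1]

π[0] = 0
j=1 s[j]='e': π[1]=1 (border 'e')
j=2 s[j]='c': k: 1→0; π[2]=0 (border '')
j=3 s[j]='a': π[3]=0 (border '')
j=4 s[j]='e': π[4]=1 (border 'e')
j=5 s[j]='d': k: 1→0; π[5]=0 (border '')
j=6 s[j]='d': π[6]=0 (border '')
j=7 s[j]='c': π[7]=0 (border '')
j=8 s[j]='d': π[8]=0 (border '')
j=9 s[j]='d': π[9]=0 (border '')
j=10 s[j]='b': π[10]=0 (border '')
j=11 s[j]='e': π[11]=1 (border 'e')
j=12 s[j]='a': k: 1→0; π[12]=0 (border '')
j=13 s[j]='e': π[13]=1 (border 'e')
j=14 s[j]='a': k: 1→0; π[14]=0 (border '')
j=15 s[j]='c': π[15]=0 (border '')
j=16 s[j]='d': π[16]=0 (border '')
j=17 s[j]='b': π[17]=0 (border '')
j=18 s[j]='b': π[18]=0 (border '')
j=19 s[j]='a': π[19]=0 (border '')
j=20 s[j]='b': π[20]=0 (border '')
j=21 s[j]='e': π[21]=1 (border 'e')
j=22 s[j]='d': k: 1→0; π[22]=0 (border '')
j=23 s[j]='a': π[23]=0 (border '')
j=24 s[j]='a': π[24]=0 (border '')
j=25 s[j]='a': π[25]=0 (border '')
j=26 s[j]='a': π[26]=0 (border '')
j=27 s[j]='e': π[27]=1 (border 'e')
j=28 s[j]='e': π[28]=2 (border 'ee')
j=29 s[j]='b': k: 2→1→0; π[29]=0 (border '')
j=30 s[j]='b': π[30]=0 (border '')
j=31 s[j]='d': π[31]=0 (border '')
j=32 s[j]='a': π[32]=0 (border '')
j=33 s[j]='a': π[33]=0 (border '')
j=34 s[j]='b': π[34]=0 (border '')
j=35 s[j]='e': π[35]=1 (border 'e')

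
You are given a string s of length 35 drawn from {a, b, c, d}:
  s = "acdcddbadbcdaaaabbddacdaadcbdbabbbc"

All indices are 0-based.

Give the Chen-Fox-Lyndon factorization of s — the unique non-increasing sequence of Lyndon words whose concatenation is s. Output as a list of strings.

emit factor 1: 'acdcddbadbcd' (i=0, period=12)
emit factor 2: 'aaaabbddacdaadcbdbabbbc' (i=12, period=23)

["acdcddbadbcd", "aaaabbddacdaadcbdbabbbc"]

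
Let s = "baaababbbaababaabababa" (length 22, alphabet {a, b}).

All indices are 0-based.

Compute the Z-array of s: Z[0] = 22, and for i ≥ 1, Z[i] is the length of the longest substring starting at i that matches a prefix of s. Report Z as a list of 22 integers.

[22, 0, 0, 0, 2, 0, 1, 1, 3, 0, 0, 2, 0, 3, 0, 0, 2, 0, 2, 0, 2, 0]

Z[0]=22
i=1: fresh scan; Z[1]=0
i=2: fresh scan; Z[2]=0
i=3: fresh scan; Z[3]=0
i=4: fresh scan; Z[4]=2 grow→box=[4,6)
i=5: min(r-i=1, Z[1]=0)=0; Z[5]=0
i=6: fresh scan; Z[6]=1 grow→box=[6,7)
i=7: fresh scan; Z[7]=1 grow→box=[7,8)
i=8: fresh scan; Z[8]=3 grow→box=[8,11)
i=9: min(r-i=2, Z[1]=0)=0; Z[9]=0
i=10: min(r-i=1, Z[2]=0)=0; Z[10]=0
i=11: fresh scan; Z[11]=2 grow→box=[11,13)
i=12: min(r-i=1, Z[1]=0)=0; Z[12]=0
i=13: fresh scan; Z[13]=3 grow→box=[13,16)
i=14: min(r-i=2, Z[1]=0)=0; Z[14]=0
i=15: min(r-i=1, Z[2]=0)=0; Z[15]=0
i=16: fresh scan; Z[16]=2 grow→box=[16,18)
i=17: min(r-i=1, Z[1]=0)=0; Z[17]=0
i=18: fresh scan; Z[18]=2 grow→box=[18,20)
i=19: min(r-i=1, Z[1]=0)=0; Z[19]=0
i=20: fresh scan; Z[20]=2 grow→box=[20,22)
i=21: min(r-i=1, Z[1]=0)=0; Z[21]=0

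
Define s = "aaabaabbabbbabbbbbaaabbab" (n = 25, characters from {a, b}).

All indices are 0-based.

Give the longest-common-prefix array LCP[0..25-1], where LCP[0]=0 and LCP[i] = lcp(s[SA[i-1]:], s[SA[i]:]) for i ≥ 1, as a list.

[0, 4, 2, 3, 6, 1, 2, 2, 5, 3, 4, 0, 1, 3, 2, 3, 5, 1, 3, 4, 6, 2, 4, 3, 4]

rank→(start, suffix):
  0 → (0, 'aaabaabbabbbabbbbbaaabbab')
  1 → (18, 'aaabbab')
  2 → (1, 'aabaabbabbbabbbbbaaabbab')
  3 → (19, 'aabbab')
  4 → (4, 'aabbabbbabbbbbaaabbab')
  5 → (23, 'ab')
  6 → (2, 'abaabbabbbabbbbbaaabbab')
  7 → (20, 'abbab')
  8 → (5, 'abbabbbabbbbbaaabbab')
  9 → (8, 'abbbabbbbbaaabbab')
  10 → (12, 'abbbbbaaabbab')
  11 → (24, 'b')
  12 → (17, 'baaabbab')
  13 → (3, 'baabbabbbabbbbbaaabbab')
  14 → (22, 'bab')
  15 → (7, 'babbbabbbbbaaabbab')
  16 → (11, 'babbbbbaaabbab')
  17 → (16, 'bbaaabbab')
  18 → (21, 'bbab')
  19 → (6, 'bbabbbabbbbbaaabbab')
  20 → (10, 'bbabbbbbaaabbab')
  21 → (15, 'bbbaaabbab')
  22 → (9, 'bbbabbbbbaaabbab')
  23 → (14, 'bbbbaaabbab')
  24 → (13, 'bbbbbaaabbab')

SA = [0, 18, 1, 19, 4, 23, 2, 20, 5, 8, 12, 24, 17, 3, 22, 7, 11, 16, 21, 6, 10, 15, 9, 14, 13]
i: (SA[i-1],SA[i]) lcp shared
  1: (0,18) 4 'aaab'
  2: (18,1) 2 'aa'
  3: (1,19) 3 'aab'
  4: (19,4) 6 'aabbab'
  5: (4,23) 1 'a'
  6: (23,2) 2 'ab'
  7: (2,20) 2 'ab'
  8: (20,5) 5 'abbab'
  9: (5,8) 3 'abb'
  10: (8,12) 4 'abbb'
  11: (12,24) 0 ''
  12: (24,17) 1 'b'
  13: (17,3) 3 'baa'
  14: (3,22) 2 'ba'
  15: (22,7) 3 'bab'
  16: (7,11) 5 'babbb'
  17: (11,16) 1 'b'
  18: (16,21) 3 'bba'
  19: (21,6) 4 'bbab'
  20: (6,10) 6 'bbabbb'
  21: (10,15) 2 'bb'
  22: (15,9) 4 'bbba'
  23: (9,14) 3 'bbb'
  24: (14,13) 4 'bbbb'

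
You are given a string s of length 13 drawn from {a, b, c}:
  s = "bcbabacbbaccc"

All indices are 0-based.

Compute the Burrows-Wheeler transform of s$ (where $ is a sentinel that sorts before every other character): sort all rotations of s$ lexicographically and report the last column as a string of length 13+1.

cbbbcabc$cbaca

rank  rotation        last
    0  $bcbabacbbaccc  c
    1  abacbbaccc$bcb  b
    2  acbbaccc$bcbab  b
    3  accc$bcbabacbb  b
    4  babacbbaccc$bc  c
    5  bacbbaccc$bcba  a
    6  baccc$bcbabacb  b
    7  bbaccc$bcbabac  c
    8  bcbabacbbaccc$  $
    9  c$bcbabacbbacc  c
   10  cbabacbbaccc$b  b
   11  cbbaccc$bcbaba  a
   12  cc$bcbabacbbac  c
   13  ccc$bcbabacbba  a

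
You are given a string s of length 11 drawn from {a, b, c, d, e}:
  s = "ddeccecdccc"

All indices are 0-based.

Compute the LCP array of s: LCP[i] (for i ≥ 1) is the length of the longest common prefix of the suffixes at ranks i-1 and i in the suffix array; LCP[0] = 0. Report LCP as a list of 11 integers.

[0, 1, 2, 2, 1, 1, 0, 1, 1, 0, 2]

sorted suffixes:
  #0 SA[0]=10  'c'
  #1 SA[1]=9  'cc'
  #2 SA[2]=8  'ccc'
  #3 SA[3]=3  'ccecdccc'
  #4 SA[4]=6  'cdccc'
  #5 SA[5]=4  'cecdccc'
  #6 SA[6]=7  'dccc'
  #7 SA[7]=0  'ddeccecdccc'
  #8 SA[8]=1  'deccecdccc'
  #9 SA[9]=2  'eccecdccc'
  #10 SA[10]=5  'ecdccc'

SA = [10, 9, 8, 3, 6, 4, 7, 0, 1, 2, 5]
i: (SA[i-1],SA[i]) lcp shared
  1: (10,9) 1 'c'
  2: (9,8) 2 'cc'
  3: (8,3) 2 'cc'
  4: (3,6) 1 'c'
  5: (6,4) 1 'c'
  6: (4,7) 0 ''
  7: (7,0) 1 'd'
  8: (0,1) 1 'd'
  9: (1,2) 0 ''
  10: (2,5) 2 'ec'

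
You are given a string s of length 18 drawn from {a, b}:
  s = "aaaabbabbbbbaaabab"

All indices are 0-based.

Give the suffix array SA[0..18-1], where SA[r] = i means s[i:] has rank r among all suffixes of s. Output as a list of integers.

rank | idx | suffix
   0 |   0 | aaaabbabbbbbaaabab
   1 |  12 | aaabab
   2 |   1 | aaabbabbbbbaaabab
   3 |  13 | aabab
   4 |   2 | aabbabbbbbaaabab
   5 |  16 | ab
   6 |  14 | abab
   7 |   3 | abbabbbbbaaabab
   8 |   6 | abbbbbaaabab
   9 |  17 | b
  10 |  11 | baaabab
  11 |  15 | bab
  12 |   5 | babbbbbaaabab
  13 |  10 | bbaaabab
  14 |   4 | bbabbbbbaaabab
  15 |   9 | bbbaaabab
  16 |   8 | bbbbaaabab
  17 |   7 | bbbbbaaabab

[0, 12, 1, 13, 2, 16, 14, 3, 6, 17, 11, 15, 5, 10, 4, 9, 8, 7]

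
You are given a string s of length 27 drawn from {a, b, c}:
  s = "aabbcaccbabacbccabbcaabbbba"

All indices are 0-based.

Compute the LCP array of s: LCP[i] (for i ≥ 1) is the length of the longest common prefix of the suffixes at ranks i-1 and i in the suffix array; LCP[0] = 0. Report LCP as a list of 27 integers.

sorted suffixes:
  #0 SA[0]=26  'a'
  #1 SA[1]=20  'aabbbba'
  #2 SA[2]=0  'aabbcaccbabacbccabbcaabbbba'
  #3 SA[3]=9  'abacbccabbcaabbbba'
  #4 SA[4]=21  'abbbba'
  #5 SA[5]=16  'abbcaabbbba'
  #6 SA[6]=1  'abbcaccbabacbccabbcaabbbba'
  #7 SA[7]=11  'acbccabbcaabbbba'
  #8 SA[8]=5  'accbabacbccabbcaabbbba'
  #9 SA[9]=25  'ba'
  #10 SA[10]=8  'babacbccabbcaabbbba'
  #11 SA[11]=10  'bacbccabbcaabbbba'
  #12 SA[12]=24  'bba'
  #13 SA[13]=23  'bbba'
  #14 SA[14]=22  'bbbba'
  #15 SA[15]=17  'bbcaabbbba'
  #16 SA[16]=2  'bbcaccbabacbccabbcaabbbba'
  #17 SA[17]=18  'bcaabbbba'
  #18 SA[18]=3  'bcaccbabacbccabbcaabbbba'
  #19 SA[19]=13  'bccabbcaabbbba'
  #20 SA[20]=19  'caabbbba'
  #21 SA[21]=15  'cabbcaabbbba'
  #22 SA[22]=4  'caccbabacbccabbcaabbbba'
  #23 SA[23]=7  'cbabacbccabbcaabbbba'
  #24 SA[24]=12  'cbccabbcaabbbba'
  #25 SA[25]=14  'ccabbcaabbbba'
  #26 SA[26]=6  'ccbabacbccabbcaabbbba'

SA = [26, 20, 0, 9, 21, 16, 1, 11, 5, 25, 8, 10, 24, 23, 22, 17, 2, 18, 3, 13, 19, 15, 4, 7, 12, 14, 6]
[i] adj suffixes → lcp
  [1] 26/20 → 1 ('a')
  [2] 20/0 → 4 ('aabb')
  [3] 0/9 → 1 ('a')
  [4] 9/21 → 2 ('ab')
  [5] 21/16 → 3 ('abb')
  [6] 16/1 → 5 ('abbca')
  [7] 1/11 → 1 ('a')
  [8] 11/5 → 2 ('ac')
  [9] 5/25 → 0 ('')
  [10] 25/8 → 2 ('ba')
  [11] 8/10 → 2 ('ba')
  [12] 10/24 → 1 ('b')
  [13] 24/23 → 2 ('bb')
  [14] 23/22 → 3 ('bbb')
  [15] 22/17 → 2 ('bb')
  [16] 17/2 → 4 ('bbca')
  [17] 2/18 → 1 ('b')
  [18] 18/3 → 3 ('bca')
  [19] 3/13 → 2 ('bc')
  [20] 13/19 → 0 ('')
  [21] 19/15 → 2 ('ca')
  [22] 15/4 → 2 ('ca')
  [23] 4/7 → 1 ('c')
  [24] 7/12 → 2 ('cb')
  [25] 12/14 → 1 ('c')
  [26] 14/6 → 2 ('cc')

[0, 1, 4, 1, 2, 3, 5, 1, 2, 0, 2, 2, 1, 2, 3, 2, 4, 1, 3, 2, 0, 2, 2, 1, 2, 1, 2]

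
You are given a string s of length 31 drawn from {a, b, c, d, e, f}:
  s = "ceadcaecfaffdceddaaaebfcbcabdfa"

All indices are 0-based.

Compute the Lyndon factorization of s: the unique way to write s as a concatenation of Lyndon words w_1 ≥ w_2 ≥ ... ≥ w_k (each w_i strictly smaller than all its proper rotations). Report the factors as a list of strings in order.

emit factor 1: 'ce' (i=0, period=2)
emit factor 2: 'adcaecfaffdcedd' (i=2, period=15)
emit factor 3: 'aaaebfcbcabdf' (i=17, period=13)
emit factor 4: 'a' (i=30, period=1)

["ce", "adcaecfaffdcedd", "aaaebfcbcabdf", "a"]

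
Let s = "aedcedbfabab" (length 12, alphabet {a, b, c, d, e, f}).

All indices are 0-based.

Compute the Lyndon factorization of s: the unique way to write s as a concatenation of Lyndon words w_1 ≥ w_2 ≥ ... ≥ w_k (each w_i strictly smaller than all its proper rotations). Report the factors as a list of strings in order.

["aedcedbf", "ab", "ab"]

emit factor 1: 'aedcedbf' (i=0, period=8)
emit factor 2: 'ab' (i=8, period=2)
emit factor 3: 'ab' (i=10, period=2)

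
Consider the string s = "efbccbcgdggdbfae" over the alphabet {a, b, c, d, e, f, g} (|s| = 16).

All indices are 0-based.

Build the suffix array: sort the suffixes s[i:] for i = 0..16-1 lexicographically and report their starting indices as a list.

[14, 2, 5, 12, 4, 3, 6, 11, 8, 15, 0, 13, 1, 10, 7, 9]

rank→(start, suffix):
  0 → (14, 'ae')
  1 → (2, 'bccbcgdggdbfae')
  2 → (5, 'bcgdggdbfae')
  3 → (12, 'bfae')
  4 → (4, 'cbcgdggdbfae')
  5 → (3, 'ccbcgdggdbfae')
  6 → (6, 'cgdggdbfae')
  7 → (11, 'dbfae')
  8 → (8, 'dggdbfae')
  9 → (15, 'e')
  10 → (0, 'efbccbcgdggdbfae')
  11 → (13, 'fae')
  12 → (1, 'fbccbcgdggdbfae')
  13 → (10, 'gdbfae')
  14 → (7, 'gdggdbfae')
  15 → (9, 'ggdbfae')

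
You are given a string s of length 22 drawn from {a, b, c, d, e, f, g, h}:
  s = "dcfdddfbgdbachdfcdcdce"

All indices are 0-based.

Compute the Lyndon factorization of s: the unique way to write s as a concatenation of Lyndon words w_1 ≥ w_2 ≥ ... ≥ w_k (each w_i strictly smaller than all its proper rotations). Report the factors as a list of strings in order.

emit factor 1: 'd' (i=0, period=1)
emit factor 2: 'cfdddf' (i=1, period=6)
emit factor 3: 'bgd' (i=7, period=3)
emit factor 4: 'b' (i=10, period=1)
emit factor 5: 'achdfcdcdce' (i=11, period=11)

["d", "cfdddf", "bgd", "b", "achdfcdcdce"]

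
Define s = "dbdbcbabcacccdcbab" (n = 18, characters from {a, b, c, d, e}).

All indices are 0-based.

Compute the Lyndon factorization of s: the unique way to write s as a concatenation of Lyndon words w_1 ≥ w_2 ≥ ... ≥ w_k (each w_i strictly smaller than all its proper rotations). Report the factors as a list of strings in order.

["d", "bd", "bc", "b", "abcacccdcb", "ab"]

emit factor 1: 'd' (i=0, period=1)
emit factor 2: 'bd' (i=1, period=2)
emit factor 3: 'bc' (i=3, period=2)
emit factor 4: 'b' (i=5, period=1)
emit factor 5: 'abcacccdcb' (i=6, period=10)
emit factor 6: 'ab' (i=16, period=2)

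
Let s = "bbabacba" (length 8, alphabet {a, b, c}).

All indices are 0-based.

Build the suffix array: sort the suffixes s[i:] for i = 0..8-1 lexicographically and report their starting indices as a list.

[7, 2, 4, 6, 1, 3, 0, 5]

sorted suffixes:
  #0 SA[0]=7  'a'
  #1 SA[1]=2  'abacba'
  #2 SA[2]=4  'acba'
  #3 SA[3]=6  'ba'
  #4 SA[4]=1  'babacba'
  #5 SA[5]=3  'bacba'
  #6 SA[6]=0  'bbabacba'
  #7 SA[7]=5  'cba'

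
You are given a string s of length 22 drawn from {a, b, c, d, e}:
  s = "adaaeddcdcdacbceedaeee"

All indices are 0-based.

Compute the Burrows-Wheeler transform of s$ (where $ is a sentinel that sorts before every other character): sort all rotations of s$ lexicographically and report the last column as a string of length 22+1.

rank  rotation                 last
    0  $adaaeddcdcdacbceedaeee  e
    1  aaeddcdcdacbceedaeee$ad  d
    2  acbceedaeee$adaaeddcdcd  d
    3  adaaeddcdcdacbceedaeee$  $
    4  aeddcdcdacbceedaeee$ada  a
    5  aeee$adaaeddcdcdacbceed  d
    6  bceedaeee$adaaeddcdcdac  c
    7  cbceedaeee$adaaeddcdcda  a
    8  cdacbceedaeee$adaaeddcd  d
    9  cdcdacbceedaeee$adaaedd  d
   10  ceedaeee$adaaeddcdcdacb  b
   11  daaeddcdcdacbceedaeee$a  a
   12  dacbceedaeee$adaaeddcdc  c
   13  daeee$adaaeddcdcdacbcee  e
   14  dcdacbceedaeee$adaaeddc  c
   15  dcdcdacbceedaeee$adaaed  d
   16  ddcdcdacbceedaeee$adaae  e
   17  e$adaaeddcdcdacbceedaee  e
   18  edaeee$adaaeddcdcdacbce  e
   19  eddcdcdacbceedaeee$adaa  a
   20  ee$adaaeddcdcdacbceedae  e
   21  eedaeee$adaaeddcdcdacbc  c
   22  eee$adaaeddcdcdacbceeda  a

edd$adcaddbacecdeeeaeca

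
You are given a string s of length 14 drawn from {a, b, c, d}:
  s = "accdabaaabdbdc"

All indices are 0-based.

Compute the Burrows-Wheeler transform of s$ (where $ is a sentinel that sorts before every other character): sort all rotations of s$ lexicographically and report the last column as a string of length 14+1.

cbada$aaddaccbb

rank  rotation         last
    0  $accdabaaabdbdc  c
    1  aaabdbdc$accdab  b
    2  aabdbdc$accdaba  a
    3  abaaabdbdc$accd  d
    4  abdbdc$accdabaa  a
    5  accdabaaabdbdc$  $
    6  baaabdbdc$accda  a
    7  bdbdc$accdabaaa  a
    8  bdc$accdabaaabd  d
    9  c$accdabaaabdbd  d
   10  ccdabaaabdbdc$a  a
   11  cdabaaabdbdc$ac  c
   12  dabaaabdbdc$acc  c
   13  dbdc$accdabaaab  b
   14  dc$accdabaaabdb  b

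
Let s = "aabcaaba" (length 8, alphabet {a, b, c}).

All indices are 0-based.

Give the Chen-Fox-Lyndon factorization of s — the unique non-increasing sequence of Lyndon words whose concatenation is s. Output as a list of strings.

["aabc", "aab", "a"]

emit factor 1: 'aabc' (i=0, period=4)
emit factor 2: 'aab' (i=4, period=3)
emit factor 3: 'a' (i=7, period=1)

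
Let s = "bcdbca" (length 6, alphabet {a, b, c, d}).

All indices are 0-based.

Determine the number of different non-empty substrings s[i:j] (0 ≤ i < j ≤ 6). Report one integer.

18

rank→(start, suffix):
  0 → (5, 'a')
  1 → (3, 'bca')
  2 → (0, 'bcdbca')
  3 → (4, 'ca')
  4 → (1, 'cdbca')
  5 → (2, 'dbca')

SA = [5, 3, 0, 4, 1, 2]
[i] adj suffixes → lcp
  [1] 5/3 → 0 ('')
  [2] 3/0 → 2 ('bc')
  [3] 0/4 → 0 ('')
  [4] 4/1 → 1 ('c')
  [5] 1/2 → 0 ('')

n(n+1)/2 = 6·7/2 = 21
Σ LCP = 0 + 0 + 2 + 0 + 1 + 0 = 3
distinct = 21 − 3 = 18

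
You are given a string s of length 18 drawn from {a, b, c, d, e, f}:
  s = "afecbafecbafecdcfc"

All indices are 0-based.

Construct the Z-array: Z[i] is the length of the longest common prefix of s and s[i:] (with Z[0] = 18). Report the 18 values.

[18, 0, 0, 0, 0, 9, 0, 0, 0, 0, 4, 0, 0, 0, 0, 0, 0, 0]

Z[0]=18
i=1: fresh scan; Z[1]=0
i=2: fresh scan; Z[2]=0
i=3: fresh scan; Z[3]=0
i=4: fresh scan; Z[4]=0
i=5: fresh scan; Z[5]=9 extend→box=[5,14)
i=6: min(r-i=8, Z[1]=0)=0; Z[6]=0
i=7: min(r-i=7, Z[2]=0)=0; Z[7]=0
i=8: min(r-i=6, Z[3]=0)=0; Z[8]=0
i=9: min(r-i=5, Z[4]=0)=0; Z[9]=0
i=10: min(r-i=4, Z[5]=9)=4; Z[10]=4
i=11: min(r-i=3, Z[6]=0)=0; Z[11]=0
i=12: min(r-i=2, Z[7]=0)=0; Z[12]=0
i=13: min(r-i=1, Z[8]=0)=0; Z[13]=0
i=14: fresh scan; Z[14]=0
i=15: fresh scan; Z[15]=0
i=16: fresh scan; Z[16]=0
i=17: fresh scan; Z[17]=0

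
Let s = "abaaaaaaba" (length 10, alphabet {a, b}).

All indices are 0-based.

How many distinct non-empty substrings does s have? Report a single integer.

34

sorted suffixes:
  #0 SA[0]=9  'a'
  #1 SA[1]=2  'aaaaaaba'
  #2 SA[2]=3  'aaaaaba'
  #3 SA[3]=4  'aaaaba'
  #4 SA[4]=5  'aaaba'
  #5 SA[5]=6  'aaba'
  #6 SA[6]=7  'aba'
  #7 SA[7]=0  'abaaaaaaba'
  #8 SA[8]=8  'ba'
  #9 SA[9]=1  'baaaaaaba'

SA = [9, 2, 3, 4, 5, 6, 7, 0, 8, 1]
i: (SA[i-1],SA[i]) lcp shared
  1: (9,2) 1 'a'
  2: (2,3) 5 'aaaaa'
  3: (3,4) 4 'aaaa'
  4: (4,5) 3 'aaa'
  5: (5,6) 2 'aa'
  6: (6,7) 1 'a'
  7: (7,0) 3 'aba'
  8: (0,8) 0 ''
  9: (8,1) 2 'ba'

n(n+1)/2 = 10·11/2 = 55
Σ LCP = 0 + 1 + 5 + 4 + 3 + 2 + 1 + 3 + 0 + 2 = 21
distinct = 55 − 21 = 34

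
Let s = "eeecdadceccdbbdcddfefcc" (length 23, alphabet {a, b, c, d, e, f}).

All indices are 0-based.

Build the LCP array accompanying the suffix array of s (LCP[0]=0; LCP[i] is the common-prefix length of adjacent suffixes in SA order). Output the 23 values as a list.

rank→(start, suffix):
  0 → (5, 'adceccdbbdcddfefcc')
  1 → (12, 'bbdcddfefcc')
  2 → (13, 'bdcddfefcc')
  3 → (22, 'c')
  4 → (21, 'cc')
  5 → (9, 'ccdbbdcddfefcc')
  6 → (3, 'cdadceccdbbdcddfefcc')
  7 → (10, 'cdbbdcddfefcc')
  8 → (15, 'cddfefcc')
  9 → (7, 'ceccdbbdcddfefcc')
  10 → (4, 'dadceccdbbdcddfefcc')
  11 → (11, 'dbbdcddfefcc')
  12 → (14, 'dcddfefcc')
  13 → (6, 'dceccdbbdcddfefcc')
  14 → (16, 'ddfefcc')
  15 → (17, 'dfefcc')
  16 → (8, 'eccdbbdcddfefcc')
  17 → (2, 'ecdadceccdbbdcddfefcc')
  18 → (1, 'eecdadceccdbbdcddfefcc')
  19 → (0, 'eeecdadceccdbbdcddfefcc')
  20 → (19, 'efcc')
  21 → (20, 'fcc')
  22 → (18, 'fefcc')

SA = [5, 12, 13, 22, 21, 9, 3, 10, 15, 7, 4, 11, 14, 6, 16, 17, 8, 2, 1, 0, 19, 20, 18]
rank  pair      lcp
   1  s[5:],s[12:]  0  ''
   2  s[12:],s[13:]  1  'b'
   3  s[13:],s[22:]  0  ''
   4  s[22:],s[21:]  1  'c'
   5  s[21:],s[9:]  2  'cc'
   6  s[9:],s[3:]  1  'c'
   7  s[3:],s[10:]  2  'cd'
   8  s[10:],s[15:]  2  'cd'
   9  s[15:],s[7:]  1  'c'
  10  s[7:],s[4:]  0  ''
  11  s[4:],s[11:]  1  'd'
  12  s[11:],s[14:]  1  'd'
  13  s[14:],s[6:]  2  'dc'
  14  s[6:],s[16:]  1  'd'
  15  s[16:],s[17:]  1  'd'
  16  s[17:],s[8:]  0  ''
  17  s[8:],s[2:]  2  'ec'
  18  s[2:],s[1:]  1  'e'
  19  s[1:],s[0:]  2  'ee'
  20  s[0:],s[19:]  1  'e'
  21  s[19:],s[20:]  0  ''
  22  s[20:],s[18:]  1  'f'

[0, 0, 1, 0, 1, 2, 1, 2, 2, 1, 0, 1, 1, 2, 1, 1, 0, 2, 1, 2, 1, 0, 1]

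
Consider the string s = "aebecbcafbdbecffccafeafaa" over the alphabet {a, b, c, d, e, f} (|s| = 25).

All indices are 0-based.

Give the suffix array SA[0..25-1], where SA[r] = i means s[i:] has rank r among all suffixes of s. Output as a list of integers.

rank→(start, suffix):
  0 → (24, 'a')
  1 → (23, 'aa')
  2 → (0, 'aebecbcafbdbecffccafeafaa')
  3 → (21, 'afaa')
  4 → (7, 'afbdbecffccafeafaa')
  5 → (18, 'afeafaa')
  6 → (5, 'bcafbdbecffccafeafaa')
  7 → (9, 'bdbecffccafeafaa')
  8 → (2, 'becbcafbdbecffccafeafaa')
  9 → (11, 'becffccafeafaa')
  10 → (6, 'cafbdbecffccafeafaa')
  11 → (17, 'cafeafaa')
  12 → (4, 'cbcafbdbecffccafeafaa')
  13 → (16, 'ccafeafaa')
  14 → (13, 'cffccafeafaa')
  15 → (10, 'dbecffccafeafaa')
  16 → (20, 'eafaa')
  17 → (1, 'ebecbcafbdbecffccafeafaa')
  18 → (3, 'ecbcafbdbecffccafeafaa')
  19 → (12, 'ecffccafeafaa')
  20 → (22, 'faa')
  21 → (8, 'fbdbecffccafeafaa')
  22 → (15, 'fccafeafaa')
  23 → (19, 'feafaa')
  24 → (14, 'ffccafeafaa')

[24, 23, 0, 21, 7, 18, 5, 9, 2, 11, 6, 17, 4, 16, 13, 10, 20, 1, 3, 12, 22, 8, 15, 19, 14]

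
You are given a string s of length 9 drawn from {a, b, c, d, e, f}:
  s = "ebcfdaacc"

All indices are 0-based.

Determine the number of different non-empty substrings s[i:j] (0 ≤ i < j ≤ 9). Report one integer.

rank→(start, suffix):
  0 → (5, 'aacc')
  1 → (6, 'acc')
  2 → (1, 'bcfdaacc')
  3 → (8, 'c')
  4 → (7, 'cc')
  5 → (2, 'cfdaacc')
  6 → (4, 'daacc')
  7 → (0, 'ebcfdaacc')
  8 → (3, 'fdaacc')

SA = [5, 6, 1, 8, 7, 2, 4, 0, 3]
[i] adj suffixes → lcp
  [1] 5/6 → 1 ('a')
  [2] 6/1 → 0 ('')
  [3] 1/8 → 0 ('')
  [4] 8/7 → 1 ('c')
  [5] 7/2 → 1 ('c')
  [6] 2/4 → 0 ('')
  [7] 4/0 → 0 ('')
  [8] 0/3 → 0 ('')

n(n+1)/2 = 9·10/2 = 45
Σ LCP = 0 + 1 + 0 + 0 + 1 + 1 + 0 + 0 + 0 = 3
distinct = 45 − 3 = 42

42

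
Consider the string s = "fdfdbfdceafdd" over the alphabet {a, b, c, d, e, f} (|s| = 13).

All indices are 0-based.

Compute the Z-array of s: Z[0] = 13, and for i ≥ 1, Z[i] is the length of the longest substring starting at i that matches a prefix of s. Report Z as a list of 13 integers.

[13, 0, 2, 0, 0, 2, 0, 0, 0, 0, 2, 0, 0]

Z[0]=13
i=1: i≥r, start 0; Z[1]=0
i=2: i≥r, start 0; Z[2]=2 grow→box=[2,4)
i=3: min(r-i=1, Z[1]=0)=0; Z[3]=0
i=4: i≥r, start 0; Z[4]=0
i=5: i≥r, start 0; Z[5]=2 grow→box=[5,7)
i=6: min(r-i=1, Z[1]=0)=0; Z[6]=0
i=7: i≥r, start 0; Z[7]=0
i=8: i≥r, start 0; Z[8]=0
i=9: i≥r, start 0; Z[9]=0
i=10: i≥r, start 0; Z[10]=2 grow→box=[10,12)
i=11: min(r-i=1, Z[1]=0)=0; Z[11]=0
i=12: i≥r, start 0; Z[12]=0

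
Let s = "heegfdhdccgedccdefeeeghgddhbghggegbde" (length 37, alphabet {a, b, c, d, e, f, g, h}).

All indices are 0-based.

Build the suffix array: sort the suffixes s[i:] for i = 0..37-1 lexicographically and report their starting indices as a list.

rank→(start, suffix):
  0 → (34, 'bde')
  1 → (27, 'bghggegbde')
  2 → (13, 'ccdefeeeghgddhbghggegbde')
  3 → (8, 'ccgedccdefeeeghgddhbghggegbde')
  4 → (14, 'cdefeeeghgddhbghggegbde')
  5 → (9, 'cgedccdefeeeghgddhbghggegbde')
  6 → (12, 'dccdefeeeghgddhbghggegbde')
  7 → (7, 'dccgedccdefeeeghgddhbghggegbde')
  8 → (24, 'ddhbghggegbde')
  9 → (35, 'de')
  10 → (15, 'defeeeghgddhbghggegbde')
  11 → (25, 'dhbghggegbde')
  12 → (5, 'dhdccgedccdefeeeghgddhbghggegbde')
  13 → (36, 'e')
  14 → (11, 'edccdefeeeghgddhbghggegbde')
  15 → (18, 'eeeghgddhbghggegbde')
  16 → (1, 'eegfdhdccgedccdefeeeghgddhbghggegbde')
  17 → (19, 'eeghgddhbghggegbde')
  18 → (16, 'efeeeghgddhbghggegbde')
  19 → (32, 'egbde')
  20 → (2, 'egfdhdccgedccdefeeeghgddhbghggegbde')
  21 → (20, 'eghgddhbghggegbde')
  22 → (4, 'fdhdccgedccdefeeeghgddhbghggegbde')
  23 → (17, 'feeeghgddhbghggegbde')
  24 → (33, 'gbde')
  25 → (23, 'gddhbghggegbde')
  26 → (10, 'gedccdefeeeghgddhbghggegbde')
  27 → (31, 'gegbde')
  28 → (3, 'gfdhdccgedccdefeeeghgddhbghggegbde')
  29 → (30, 'ggegbde')
  30 → (21, 'ghgddhbghggegbde')
  31 → (28, 'ghggegbde')
  32 → (26, 'hbghggegbde')
  33 → (6, 'hdccgedccdefeeeghgddhbghggegbde')
  34 → (0, 'heegfdhdccgedccdefeeeghgddhbghggegbde')
  35 → (22, 'hgddhbghggegbde')
  36 → (29, 'hggegbde')

[34, 27, 13, 8, 14, 9, 12, 7, 24, 35, 15, 25, 5, 36, 11, 18, 1, 19, 16, 32, 2, 20, 4, 17, 33, 23, 10, 31, 3, 30, 21, 28, 26, 6, 0, 22, 29]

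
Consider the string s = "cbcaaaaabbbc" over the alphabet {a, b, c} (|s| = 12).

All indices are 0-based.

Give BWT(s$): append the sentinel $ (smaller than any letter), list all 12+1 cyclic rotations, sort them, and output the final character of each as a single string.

rank  rotation       last
    0  $cbcaaaaabbbc  c
    1  aaaaabbbc$cbc  c
    2  aaaabbbc$cbca  a
    3  aaabbbc$cbcaa  a
    4  aabbbc$cbcaaa  a
    5  abbbc$cbcaaaa  a
    6  bbbc$cbcaaaaa  a
    7  bbc$cbcaaaaab  b
    8  bc$cbcaaaaabb  b
    9  bcaaaaabbbc$c  c
   10  c$cbcaaaaabbb  b
   11  caaaaabbbc$cb  b
   12  cbcaaaaabbbc$  $

ccaaaaabbcbb$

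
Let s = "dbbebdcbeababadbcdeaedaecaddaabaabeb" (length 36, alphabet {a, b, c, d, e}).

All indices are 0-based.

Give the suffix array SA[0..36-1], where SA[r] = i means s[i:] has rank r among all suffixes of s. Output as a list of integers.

sorted suffixes:
  #0 SA[0]=28  'aabaabeb'
  #1 SA[1]=31  'aabeb'
  #2 SA[2]=29  'abaabeb'
  #3 SA[3]=9  'ababadbcdeaedaecaddaabaabeb'
  #4 SA[4]=11  'abadbcdeaedaecaddaabaabeb'
  #5 SA[5]=32  'abeb'
  #6 SA[6]=13  'adbcdeaedaecaddaabaabeb'
  #7 SA[7]=25  'addaabaabeb'
  #8 SA[8]=22  'aecaddaabaabeb'
  #9 SA[9]=19  'aedaecaddaabaabeb'
  #10 SA[10]=35  'b'
  #11 SA[11]=30  'baabeb'
  #12 SA[12]=10  'babadbcdeaedaecaddaabaabeb'
  #13 SA[13]=12  'badbcdeaedaecaddaabaabeb'
  #14 SA[14]=1  'bbebdcbeababadbcdeaedaecaddaabaabeb'
  #15 SA[15]=15  'bcdeaedaecaddaabaabeb'
  #16 SA[16]=4  'bdcbeababadbcdeaedaecaddaabaabeb'
  #17 SA[17]=7  'beababadbcdeaedaecaddaabaabeb'
  #18 SA[18]=33  'beb'
  #19 SA[19]=2  'bebdcbeababadbcdeaedaecaddaabaabeb'
  #20 SA[20]=24  'caddaabaabeb'
  #21 SA[21]=6  'cbeababadbcdeaedaecaddaabaabeb'
  #22 SA[22]=16  'cdeaedaecaddaabaabeb'
  #23 SA[23]=27  'daabaabeb'
  #24 SA[24]=21  'daecaddaabaabeb'
  #25 SA[25]=0  'dbbebdcbeababadbcdeaedaecaddaabaabeb'
  #26 SA[26]=14  'dbcdeaedaecaddaabaabeb'
  #27 SA[27]=5  'dcbeababadbcdeaedaecaddaabaabeb'
  #28 SA[28]=26  'ddaabaabeb'
  #29 SA[29]=17  'deaedaecaddaabaabeb'
  #30 SA[30]=8  'eababadbcdeaedaecaddaabaabeb'
  #31 SA[31]=18  'eaedaecaddaabaabeb'
  #32 SA[32]=34  'eb'
  #33 SA[33]=3  'ebdcbeababadbcdeaedaecaddaabaabeb'
  #34 SA[34]=23  'ecaddaabaabeb'
  #35 SA[35]=20  'edaecaddaabaabeb'

[28, 31, 29, 9, 11, 32, 13, 25, 22, 19, 35, 30, 10, 12, 1, 15, 4, 7, 33, 2, 24, 6, 16, 27, 21, 0, 14, 5, 26, 17, 8, 18, 34, 3, 23, 20]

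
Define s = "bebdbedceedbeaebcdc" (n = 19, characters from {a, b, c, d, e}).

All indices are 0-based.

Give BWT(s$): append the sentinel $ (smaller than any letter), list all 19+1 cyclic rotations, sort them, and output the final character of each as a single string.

ceeed$ddbdebcebabebc

rank  rotation              last
    0  $bebdbedceedbeaebcdc  c
    1  aebcdc$bebdbedceedbe  e
    2  bcdc$bebdbedceedbeae  e
    3  bdbedceedbeaebcdc$be  e
    4  beaebcdc$bebdbedceed  d
    5  bebdbedceedbeaebcdc$  $
    6  bedceedbeaebcdc$bebd  d
    7  c$bebdbedceedbeaebcd  d
    8  cdc$bebdbedceedbeaeb  b
    9  ceedbeaebcdc$bebdbed  d
   10  dbeaebcdc$bebdbedcee  e
   11  dbedceedbeaebcdc$beb  b
   12  dc$bebdbedceedbeaebc  c
   13  dceedbeaebcdc$bebdbe  e
   14  eaebcdc$bebdbedceedb  b
   15  ebcdc$bebdbedceedbea  a
   16  ebdbedceedbeaebcdc$b  b
   17  edbeaebcdc$bebdbedce  e
   18  edceedbeaebcdc$bebdb  b
   19  eedbeaebcdc$bebdbedc  c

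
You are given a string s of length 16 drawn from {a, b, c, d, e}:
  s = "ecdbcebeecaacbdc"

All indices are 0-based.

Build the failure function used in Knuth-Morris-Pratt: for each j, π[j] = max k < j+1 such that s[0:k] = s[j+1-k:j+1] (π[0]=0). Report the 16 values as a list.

[0, 0, 0, 0, 0, 1, 0, 1, 1, 2, 0, 0, 0, 0, 0, 0]

π[0] = 0
j=1 s[j]='c': π[1]=0 (border '')
j=2 s[j]='d': π[2]=0 (border '')
j=3 s[j]='b': π[3]=0 (border '')
j=4 s[j]='c': π[4]=0 (border '')
j=5 s[j]='e': π[5]=1 (border 'e')
j=6 s[j]='b': k: 1→0; π[6]=0 (border '')
j=7 s[j]='e': π[7]=1 (border 'e')
j=8 s[j]='e': k: 1→0; π[8]=1 (border 'e')
j=9 s[j]='c': π[9]=2 (border 'ec')
j=10 s[j]='a': k: 2→0; π[10]=0 (border '')
j=11 s[j]='a': π[11]=0 (border '')
j=12 s[j]='c': π[12]=0 (border '')
j=13 s[j]='b': π[13]=0 (border '')
j=14 s[j]='d': π[14]=0 (border '')
j=15 s[j]='c': π[15]=0 (border '')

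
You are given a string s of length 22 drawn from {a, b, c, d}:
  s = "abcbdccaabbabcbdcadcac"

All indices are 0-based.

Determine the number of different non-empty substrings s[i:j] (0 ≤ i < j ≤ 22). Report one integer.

215

sorted suffixes:
  #0 SA[0]=7  'aabbabcbdcadcac'
  #1 SA[1]=8  'abbabcbdcadcac'
  #2 SA[2]=11  'abcbdcadcac'
  #3 SA[3]=0  'abcbdccaabbabcbdcadcac'
  #4 SA[4]=20  'ac'
  #5 SA[5]=17  'adcac'
  #6 SA[6]=10  'babcbdcadcac'
  #7 SA[7]=9  'bbabcbdcadcac'
  #8 SA[8]=12  'bcbdcadcac'
  #9 SA[9]=1  'bcbdccaabbabcbdcadcac'
  #10 SA[10]=14  'bdcadcac'
  #11 SA[11]=3  'bdccaabbabcbdcadcac'
  #12 SA[12]=21  'c'
  #13 SA[13]=6  'caabbabcbdcadcac'
  #14 SA[14]=19  'cac'
  #15 SA[15]=16  'cadcac'
  #16 SA[16]=13  'cbdcadcac'
  #17 SA[17]=2  'cbdccaabbabcbdcadcac'
  #18 SA[18]=5  'ccaabbabcbdcadcac'
  #19 SA[19]=18  'dcac'
  #20 SA[20]=15  'dcadcac'
  #21 SA[21]=4  'dccaabbabcbdcadcac'

SA = [7, 8, 11, 0, 20, 17, 10, 9, 12, 1, 14, 3, 21, 6, 19, 16, 13, 2, 5, 18, 15, 4]
i: (SA[i-1],SA[i]) lcp shared
  1: (7,8) 1 'a'
  2: (8,11) 2 'ab'
  3: (11,0) 6 'abcbdc'
  4: (0,20) 1 'a'
  5: (20,17) 1 'a'
  6: (17,10) 0 ''
  7: (10,9) 1 'b'
  8: (9,12) 1 'b'
  9: (12,1) 5 'bcbdc'
  10: (1,14) 1 'b'
  11: (14,3) 3 'bdc'
  12: (3,21) 0 ''
  13: (21,6) 1 'c'
  14: (6,19) 2 'ca'
  15: (19,16) 2 'ca'
  16: (16,13) 1 'c'
  17: (13,2) 4 'cbdc'
  18: (2,5) 1 'c'
  19: (5,18) 0 ''
  20: (18,15) 3 'dca'
  21: (15,4) 2 'dc'

n(n+1)/2 = 22·23/2 = 253
Σ LCP = 0 + 1 + 2 + 6 + 1 + 1 + 0 + 1 + 1 + 5 + 1 + 3 + 0 + 1 + 2 + 2 + 1 + 4 + 1 + 0 + 3 + 2 = 38
distinct = 253 − 38 = 215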